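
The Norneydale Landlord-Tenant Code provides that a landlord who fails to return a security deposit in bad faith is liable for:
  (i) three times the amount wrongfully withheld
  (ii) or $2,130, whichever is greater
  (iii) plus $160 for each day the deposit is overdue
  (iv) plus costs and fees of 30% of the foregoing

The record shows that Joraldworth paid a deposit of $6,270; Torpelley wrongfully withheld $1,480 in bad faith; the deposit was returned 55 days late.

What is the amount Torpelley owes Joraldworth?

Trebled: 3 × $1,480 = $4,440
Minimum $2,130: $4,440 meets the minimum, no increase.
Late-return penalty: 55 × $160 = $8,800
Damages plus late penalty: $4,440 + $8,800 = $13,240
Costs and fees: 30% of $13,240 = $3,972
Total recovery: $13,240 + $3,972 = $17,212

$17,212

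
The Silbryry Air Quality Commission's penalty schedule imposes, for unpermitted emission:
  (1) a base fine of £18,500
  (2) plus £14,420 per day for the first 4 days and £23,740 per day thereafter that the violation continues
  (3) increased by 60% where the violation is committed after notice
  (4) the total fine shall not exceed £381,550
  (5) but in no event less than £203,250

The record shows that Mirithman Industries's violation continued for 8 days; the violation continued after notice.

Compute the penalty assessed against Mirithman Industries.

Civil penalty: £273,824

First 4 days: 4 × £14,420 = £57,680
Remaining days: (8 − 4) × £23,740 = £94,960
Per-day component: £57,680 + £94,960 = £152,640
Base plus per-day: £18,500 + £152,640 = £171,140
Enhancement: 60% of £171,140 = £102,684
Enhanced fine: £171,140 + £102,684 = £273,824
Cap at £381,550: £273,824 is within the cap, no reduction.
Minimum £203,250: £273,824 meets the minimum, no increase.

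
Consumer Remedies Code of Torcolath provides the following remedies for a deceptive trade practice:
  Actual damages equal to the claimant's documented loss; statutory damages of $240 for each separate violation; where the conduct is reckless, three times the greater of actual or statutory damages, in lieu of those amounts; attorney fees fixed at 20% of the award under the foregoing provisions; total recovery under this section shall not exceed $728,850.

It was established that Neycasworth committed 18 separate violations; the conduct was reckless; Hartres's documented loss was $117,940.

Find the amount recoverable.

$424,584

Statutory damages: 18 × $240 = $4,320
Greater of actual damages ($117,940) or statutory damages ($4,320): $117,940
Trebled: 3 × $117,940 = $353,820
Attorney fees: 20% of $353,820 = $70,764
Total before cap: $353,820 + $70,764 = $424,584
Cap at $728,850: $424,584 is within the cap, no reduction.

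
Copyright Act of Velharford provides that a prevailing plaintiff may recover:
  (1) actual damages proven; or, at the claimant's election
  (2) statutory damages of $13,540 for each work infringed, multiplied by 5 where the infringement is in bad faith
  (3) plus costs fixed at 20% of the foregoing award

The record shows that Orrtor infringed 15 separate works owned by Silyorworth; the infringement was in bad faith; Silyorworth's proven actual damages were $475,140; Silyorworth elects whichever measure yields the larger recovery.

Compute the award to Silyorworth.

Statutory damages: 15 × $13,540 = $203,100
Multiplied by 5: 5 × $203,100 = $1,015,500
Greater of actual damages ($475,140) or enhanced statutory damages ($1,015,500): $1,015,500
Costs: 20% of $1,015,500 = $203,100
Award plus costs: $1,015,500 + $203,100 = $1,218,600

$1,218,600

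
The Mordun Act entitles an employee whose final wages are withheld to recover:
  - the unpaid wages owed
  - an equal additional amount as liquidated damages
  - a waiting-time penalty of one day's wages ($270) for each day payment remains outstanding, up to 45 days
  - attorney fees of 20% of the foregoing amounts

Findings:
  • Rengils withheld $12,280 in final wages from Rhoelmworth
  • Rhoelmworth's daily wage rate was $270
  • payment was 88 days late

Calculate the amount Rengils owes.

Liquidated damages (equal amount): $12,280
Penalty days: min(88, 45) = 45
Waiting-time penalty: 45 × $270 = $12,150
Subtotal: $12,280 + $12,280 + $12,150 = $36,710
Attorney fees: 20% of $36,710 = $7,342
Total award: $36,710 + $7,342 = $44,052

$44,052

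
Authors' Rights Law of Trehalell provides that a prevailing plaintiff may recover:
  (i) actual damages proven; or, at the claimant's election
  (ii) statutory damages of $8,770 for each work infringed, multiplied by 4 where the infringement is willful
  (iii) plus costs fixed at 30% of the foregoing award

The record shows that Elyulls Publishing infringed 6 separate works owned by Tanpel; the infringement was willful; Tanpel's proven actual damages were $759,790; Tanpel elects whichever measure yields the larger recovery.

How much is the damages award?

Statutory damages: 6 × $8,770 = $52,620
Multiplied by 4: 4 × $52,620 = $210,480
Greater of actual damages ($759,790) or enhanced statutory damages ($210,480): $759,790
Costs: 30% of $759,790 = $227,937
Award plus costs: $759,790 + $227,937 = $987,727

Award: $987,727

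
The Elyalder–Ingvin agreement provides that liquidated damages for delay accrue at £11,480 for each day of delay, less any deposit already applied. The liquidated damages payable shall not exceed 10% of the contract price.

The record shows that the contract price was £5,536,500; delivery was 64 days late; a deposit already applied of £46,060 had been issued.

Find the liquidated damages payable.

£553,650

Per-day damages: 64 × £11,480 = £734,720
Less deposit already applied: £734,720 − £46,060 = £688,660
Cap: 10% of £5,536,500 = £553,650
Cap at £553,650: £688,660 exceeds the cap → £553,650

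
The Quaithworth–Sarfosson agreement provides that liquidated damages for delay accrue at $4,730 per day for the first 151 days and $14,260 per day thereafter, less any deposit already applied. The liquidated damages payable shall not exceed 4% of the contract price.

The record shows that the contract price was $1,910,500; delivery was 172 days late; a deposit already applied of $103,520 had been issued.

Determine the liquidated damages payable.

Liquidated damages: $76,420

First 151 days: 151 × $4,730 = $714,230
Remaining days: (172 − 151) × $14,260 = $299,460
Accrued per-day damages: $714,230 + $299,460 = $1,013,690
Less deposit already applied: $1,013,690 − $103,520 = $910,170
Cap: 4% of $1,910,500 = $76,420
Cap at $76,420: $910,170 exceeds the cap → $76,420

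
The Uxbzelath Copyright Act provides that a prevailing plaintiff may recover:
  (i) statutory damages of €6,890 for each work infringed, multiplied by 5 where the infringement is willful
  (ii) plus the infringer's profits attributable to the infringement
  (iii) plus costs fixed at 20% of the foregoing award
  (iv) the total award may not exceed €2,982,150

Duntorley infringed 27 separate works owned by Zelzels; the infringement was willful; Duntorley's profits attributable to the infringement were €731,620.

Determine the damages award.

Statutory damages: 27 × €6,890 = €186,030
Multiplied by 5: 5 × €186,030 = €930,150
Combined award: €930,150 + €731,620 = €1,661,770
Costs: 20% of €1,661,770 = €332,354
Award plus costs: €1,661,770 + €332,354 = €1,994,124
Cap at €2,982,150: €1,994,124 is within the cap, no reduction.

Award: €1,994,124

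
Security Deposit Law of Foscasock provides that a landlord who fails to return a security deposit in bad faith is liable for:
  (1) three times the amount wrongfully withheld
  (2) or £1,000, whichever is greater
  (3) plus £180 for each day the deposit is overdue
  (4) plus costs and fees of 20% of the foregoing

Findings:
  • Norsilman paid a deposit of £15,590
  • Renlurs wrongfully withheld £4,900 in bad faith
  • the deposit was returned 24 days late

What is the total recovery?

£22,824

Trebled: 3 × £4,900 = £14,700
Minimum £1,000: £14,700 meets the minimum, no increase.
Late-return penalty: 24 × £180 = £4,320
Damages plus late penalty: £14,700 + £4,320 = £19,020
Costs and fees: 20% of £19,020 = £3,804
Total recovery: £19,020 + £3,804 = £22,824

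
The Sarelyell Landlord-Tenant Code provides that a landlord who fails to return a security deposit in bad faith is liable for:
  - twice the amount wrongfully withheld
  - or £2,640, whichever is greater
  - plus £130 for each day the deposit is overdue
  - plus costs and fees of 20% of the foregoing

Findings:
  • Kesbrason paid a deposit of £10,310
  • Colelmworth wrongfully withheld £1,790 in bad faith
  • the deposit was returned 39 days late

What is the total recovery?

£10,380

Doubled: 2 × £1,790 = £3,580
Minimum £2,640: £3,580 meets the minimum, no increase.
Late-return penalty: 39 × £130 = £5,070
Damages plus late penalty: £3,580 + £5,070 = £8,650
Costs and fees: 20% of £8,650 = £1,730
Total recovery: £8,650 + £1,730 = £10,380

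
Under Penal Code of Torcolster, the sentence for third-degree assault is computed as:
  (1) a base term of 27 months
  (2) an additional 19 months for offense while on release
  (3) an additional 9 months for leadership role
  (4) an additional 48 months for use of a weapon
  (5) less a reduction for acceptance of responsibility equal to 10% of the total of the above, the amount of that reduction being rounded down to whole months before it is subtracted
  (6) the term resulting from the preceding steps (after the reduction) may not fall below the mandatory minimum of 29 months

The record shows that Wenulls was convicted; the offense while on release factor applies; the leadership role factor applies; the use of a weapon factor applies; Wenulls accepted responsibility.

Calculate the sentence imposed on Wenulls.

Offense while on release enhancement: +19 months
Leadership role enhancement: +9 months
Use of a weapon enhancement: +48 months
Adjusted term: 27 months + 19 months + 9 months + 48 months = 103 months
Acceptance of responsibility reduction: 10% of 103 months = 10 months (rounded down)
After reduction: 103 − 10 = 93 months
Minimum 29 months: 93 months meets the minimum, no increase.

93 months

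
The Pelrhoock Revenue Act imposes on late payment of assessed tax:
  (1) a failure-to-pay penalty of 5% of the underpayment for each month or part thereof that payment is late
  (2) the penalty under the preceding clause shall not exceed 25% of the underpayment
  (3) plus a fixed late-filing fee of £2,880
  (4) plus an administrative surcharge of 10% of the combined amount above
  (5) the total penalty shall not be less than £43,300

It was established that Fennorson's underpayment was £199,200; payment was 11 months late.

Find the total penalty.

Accrued rate: 5% × 11 = 55%, capped at 25% → 25%
Failure-to-pay penalty: 25% of £199,200 = £49,800
Penalty before surcharge: £49,800 + £2,880 = £52,680
Administrative surcharge: 10% of £52,680 = £5,268
Total penalty: £52,680 + £5,268 = £57,948
Minimum £43,300: £57,948 meets the minimum, no increase.

£57,948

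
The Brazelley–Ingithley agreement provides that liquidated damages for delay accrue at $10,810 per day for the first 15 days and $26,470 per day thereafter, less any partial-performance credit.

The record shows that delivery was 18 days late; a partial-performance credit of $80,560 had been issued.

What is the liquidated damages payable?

First 15 days: 15 × $10,810 = $162,150
Remaining days: (18 − 15) × $26,470 = $79,410
Accrued per-day damages: $162,150 + $79,410 = $241,560
Less partial-performance credit: $241,560 − $80,560 = $161,000

$161,000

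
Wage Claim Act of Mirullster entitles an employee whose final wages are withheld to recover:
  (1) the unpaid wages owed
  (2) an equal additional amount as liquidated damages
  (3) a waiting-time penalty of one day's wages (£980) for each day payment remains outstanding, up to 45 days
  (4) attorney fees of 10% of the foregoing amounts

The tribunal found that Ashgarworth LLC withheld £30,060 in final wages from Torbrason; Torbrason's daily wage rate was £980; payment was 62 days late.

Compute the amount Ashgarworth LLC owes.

Liquidated damages (equal amount): £30,060
Penalty days: min(62, 45) = 45
Waiting-time penalty: 45 × £980 = £44,100
Subtotal: £30,060 + £30,060 + £44,100 = £104,220
Attorney fees: 10% of £104,220 = £10,422
Total award: £104,220 + £10,422 = £114,642

£114,642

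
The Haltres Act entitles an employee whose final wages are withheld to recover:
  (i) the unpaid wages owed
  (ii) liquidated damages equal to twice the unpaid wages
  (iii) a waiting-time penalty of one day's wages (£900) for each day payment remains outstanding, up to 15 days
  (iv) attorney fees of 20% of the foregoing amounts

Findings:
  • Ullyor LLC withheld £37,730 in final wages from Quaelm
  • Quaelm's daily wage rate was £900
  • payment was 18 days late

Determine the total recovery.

Doubled: 2 × £37,730 = £75,460
Penalty days: min(18, 15) = 15
Waiting-time penalty: 15 × £900 = £13,500
Subtotal: £37,730 + £75,460 + £13,500 = £126,690
Attorney fees: 20% of £126,690 = £25,338
Total award: £126,690 + £25,338 = £152,028

£152,028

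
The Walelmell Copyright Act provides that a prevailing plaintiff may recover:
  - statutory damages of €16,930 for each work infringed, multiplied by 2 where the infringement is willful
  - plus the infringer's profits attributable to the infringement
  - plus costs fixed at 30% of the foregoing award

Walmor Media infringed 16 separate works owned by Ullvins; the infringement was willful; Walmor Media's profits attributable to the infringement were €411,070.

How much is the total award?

Statutory damages: 16 × €16,930 = €270,880
Doubled: 2 × €270,880 = €541,760
Combined award: €541,760 + €411,070 = €952,830
Costs: 30% of €952,830 = €285,849
Award plus costs: €952,830 + €285,849 = €1,238,679

Award: €1,238,679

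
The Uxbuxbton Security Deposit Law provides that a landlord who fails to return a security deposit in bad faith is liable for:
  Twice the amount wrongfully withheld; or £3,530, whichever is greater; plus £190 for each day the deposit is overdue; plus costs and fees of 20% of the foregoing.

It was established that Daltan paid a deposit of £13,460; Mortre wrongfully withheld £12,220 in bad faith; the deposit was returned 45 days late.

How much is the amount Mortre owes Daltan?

Recovery: £39,588

Doubled: 2 × £12,220 = £24,440
Minimum £3,530: £24,440 meets the minimum, no increase.
Late-return penalty: 45 × £190 = £8,550
Damages plus late penalty: £24,440 + £8,550 = £32,990
Costs and fees: 20% of £32,990 = £6,598
Total recovery: £32,990 + £6,598 = £39,588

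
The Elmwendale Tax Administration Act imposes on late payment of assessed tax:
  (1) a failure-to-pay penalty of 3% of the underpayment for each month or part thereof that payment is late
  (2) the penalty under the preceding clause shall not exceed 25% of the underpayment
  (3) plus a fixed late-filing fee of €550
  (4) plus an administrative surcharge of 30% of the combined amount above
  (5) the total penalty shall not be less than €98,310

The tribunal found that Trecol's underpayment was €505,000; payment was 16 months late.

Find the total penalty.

Accrued rate: 3% × 16 = 48%, capped at 25% → 25%
Failure-to-pay penalty: 25% of €505,000 = €126,250
Penalty before surcharge: €126,250 + €550 = €126,800
Administrative surcharge: 30% of €126,800 = €38,040
Total penalty: €126,800 + €38,040 = €164,840
Minimum €98,310: €164,840 meets the minimum, no increase.

€164,840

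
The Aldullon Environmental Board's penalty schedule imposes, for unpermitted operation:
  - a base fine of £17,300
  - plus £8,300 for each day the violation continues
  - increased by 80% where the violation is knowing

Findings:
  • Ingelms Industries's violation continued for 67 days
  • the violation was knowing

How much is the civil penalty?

Civil penalty: £1,032,120

Per-day component: 67 × £8,300 = £556,100
Base plus per-day: £17,300 + £556,100 = £573,400
Enhancement: 80% of £573,400 = £458,720
Enhanced fine: £573,400 + £458,720 = £1,032,120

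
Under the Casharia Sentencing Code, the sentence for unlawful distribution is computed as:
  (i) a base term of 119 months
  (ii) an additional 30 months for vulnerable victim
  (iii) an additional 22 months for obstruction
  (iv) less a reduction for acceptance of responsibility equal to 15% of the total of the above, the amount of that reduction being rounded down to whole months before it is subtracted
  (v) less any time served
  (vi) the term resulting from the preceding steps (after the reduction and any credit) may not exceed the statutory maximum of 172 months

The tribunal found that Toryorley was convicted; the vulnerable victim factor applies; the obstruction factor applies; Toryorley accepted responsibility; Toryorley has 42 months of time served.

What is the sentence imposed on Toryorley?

Vulnerable victim enhancement: +30 months
Obstruction enhancement: +22 months
Adjusted term: 119 months + 30 months + 22 months = 171 months
Acceptance of responsibility reduction: 15% of 171 months = 25 months (rounded down)
After reduction: 171 − 25 = 146 months
Less time served: 146 months − 42 months = 104 months
Cap at 172 months: 104 months is within the cap, no reduction.

Sentence: 104 months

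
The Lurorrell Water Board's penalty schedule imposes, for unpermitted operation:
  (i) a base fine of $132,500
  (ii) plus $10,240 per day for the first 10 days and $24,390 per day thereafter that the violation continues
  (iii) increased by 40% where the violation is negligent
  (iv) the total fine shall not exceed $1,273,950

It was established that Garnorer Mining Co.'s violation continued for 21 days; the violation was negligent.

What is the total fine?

$704,466

First 10 days: 10 × $10,240 = $102,400
Remaining days: (21 − 10) × $24,390 = $268,290
Per-day component: $102,400 + $268,290 = $370,690
Base plus per-day: $132,500 + $370,690 = $503,190
Enhancement: 40% of $503,190 = $201,276
Enhanced fine: $503,190 + $201,276 = $704,466
Cap at $1,273,950: $704,466 is within the cap, no reduction.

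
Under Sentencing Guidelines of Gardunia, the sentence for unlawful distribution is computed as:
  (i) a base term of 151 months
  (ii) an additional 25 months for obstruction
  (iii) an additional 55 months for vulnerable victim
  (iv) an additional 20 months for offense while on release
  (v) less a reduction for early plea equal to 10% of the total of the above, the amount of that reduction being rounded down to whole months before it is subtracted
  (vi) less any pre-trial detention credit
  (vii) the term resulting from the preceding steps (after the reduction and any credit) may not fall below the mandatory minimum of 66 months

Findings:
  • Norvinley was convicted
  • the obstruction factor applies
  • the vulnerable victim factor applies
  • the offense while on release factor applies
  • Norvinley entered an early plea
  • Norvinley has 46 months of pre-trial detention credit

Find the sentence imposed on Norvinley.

Sentence: 180 months

Obstruction enhancement: +25 months
Vulnerable victim enhancement: +55 months
Offense while on release enhancement: +20 months
Adjusted term: 151 months + 25 months + 55 months + 20 months = 251 months
Early plea reduction: 10% of 251 months = 25 months (rounded down)
After reduction: 251 − 25 = 226 months
Less pre-trial detention credit: 226 months − 46 months = 180 months
Minimum 66 months: 180 months meets the minimum, no increase.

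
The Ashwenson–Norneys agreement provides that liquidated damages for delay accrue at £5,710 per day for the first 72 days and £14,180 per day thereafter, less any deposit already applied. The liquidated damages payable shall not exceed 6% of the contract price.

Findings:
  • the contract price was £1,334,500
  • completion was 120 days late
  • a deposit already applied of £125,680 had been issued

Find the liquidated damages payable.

First 72 days: 72 × £5,710 = £411,120
Remaining days: (120 − 72) × £14,180 = £680,640
Accrued per-day damages: £411,120 + £680,640 = £1,091,760
Less deposit already applied: £1,091,760 − £125,680 = £966,080
Cap: 6% of £1,334,500 = £80,070
Cap at £80,070: £966,080 exceeds the cap → £80,070

£80,070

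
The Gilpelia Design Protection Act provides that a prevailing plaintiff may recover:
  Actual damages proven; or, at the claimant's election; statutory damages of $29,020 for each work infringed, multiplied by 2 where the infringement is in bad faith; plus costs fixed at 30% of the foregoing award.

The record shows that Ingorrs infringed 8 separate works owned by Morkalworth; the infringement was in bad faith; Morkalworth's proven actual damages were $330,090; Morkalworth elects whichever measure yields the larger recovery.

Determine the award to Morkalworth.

$603,616

Statutory damages: 8 × $29,020 = $232,160
Doubled: 2 × $232,160 = $464,320
Greater of actual damages ($330,090) or enhanced statutory damages ($464,320): $464,320
Costs: 30% of $464,320 = $139,296
Award plus costs: $464,320 + $139,296 = $603,616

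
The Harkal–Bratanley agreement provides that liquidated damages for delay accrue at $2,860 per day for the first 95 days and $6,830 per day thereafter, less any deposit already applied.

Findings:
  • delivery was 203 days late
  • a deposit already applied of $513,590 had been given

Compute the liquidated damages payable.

First 95 days: 95 × $2,860 = $271,700
Remaining days: (203 − 95) × $6,830 = $737,640
Accrued per-day damages: $271,700 + $737,640 = $1,009,340
Less deposit already applied: $1,009,340 − $513,590 = $495,750

$495,750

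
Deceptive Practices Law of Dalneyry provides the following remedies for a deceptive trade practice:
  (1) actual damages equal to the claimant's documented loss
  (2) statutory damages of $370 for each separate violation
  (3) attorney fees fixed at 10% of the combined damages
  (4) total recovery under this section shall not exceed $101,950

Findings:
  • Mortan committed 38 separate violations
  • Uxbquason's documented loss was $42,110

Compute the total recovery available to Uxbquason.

Statutory damages: 38 × $370 = $14,060
Combined damages: $42,110 + $14,060 = $56,170
Attorney fees: 10% of $56,170 = $5,617
Total before cap: $56,170 + $5,617 = $61,787
Cap at $101,950: $61,787 is within the cap, no reduction.

$61,787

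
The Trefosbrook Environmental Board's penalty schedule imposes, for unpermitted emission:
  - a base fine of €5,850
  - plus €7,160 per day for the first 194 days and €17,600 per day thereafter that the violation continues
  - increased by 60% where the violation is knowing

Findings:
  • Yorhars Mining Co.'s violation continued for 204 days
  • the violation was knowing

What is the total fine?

€2,513,424

First 194 days: 194 × €7,160 = €1,389,040
Remaining days: (204 − 194) × €17,600 = €176,000
Per-day component: €1,389,040 + €176,000 = €1,565,040
Base plus per-day: €5,850 + €1,565,040 = €1,570,890
Enhancement: 60% of €1,570,890 = €942,534
Enhanced fine: €1,570,890 + €942,534 = €2,513,424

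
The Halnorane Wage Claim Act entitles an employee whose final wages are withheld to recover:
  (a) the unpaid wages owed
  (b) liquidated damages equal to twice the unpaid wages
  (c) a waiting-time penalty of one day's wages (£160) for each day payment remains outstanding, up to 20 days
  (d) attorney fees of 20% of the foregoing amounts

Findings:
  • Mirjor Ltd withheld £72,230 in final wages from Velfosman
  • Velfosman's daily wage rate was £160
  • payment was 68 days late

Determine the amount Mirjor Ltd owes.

Doubled: 2 × £72,230 = £144,460
Penalty days: min(68, 20) = 20
Waiting-time penalty: 20 × £160 = £3,200
Subtotal: £72,230 + £144,460 + £3,200 = £219,890
Attorney fees: 20% of £219,890 = £43,978
Total award: £219,890 + £43,978 = £263,868

£263,868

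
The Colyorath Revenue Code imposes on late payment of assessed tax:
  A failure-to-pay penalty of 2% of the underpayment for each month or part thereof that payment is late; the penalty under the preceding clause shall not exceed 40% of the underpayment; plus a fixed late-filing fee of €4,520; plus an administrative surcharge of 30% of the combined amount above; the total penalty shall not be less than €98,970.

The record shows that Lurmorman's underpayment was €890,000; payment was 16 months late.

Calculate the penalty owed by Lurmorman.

Penalty: €376,116

Accrued rate: 2% × 16 = 32%, capped at 40% → 32%
Failure-to-pay penalty: 32% of €890,000 = €284,800
Penalty before surcharge: €284,800 + €4,520 = €289,320
Administrative surcharge: 30% of €289,320 = €86,796
Total penalty: €289,320 + €86,796 = €376,116
Minimum €98,970: €376,116 meets the minimum, no increase.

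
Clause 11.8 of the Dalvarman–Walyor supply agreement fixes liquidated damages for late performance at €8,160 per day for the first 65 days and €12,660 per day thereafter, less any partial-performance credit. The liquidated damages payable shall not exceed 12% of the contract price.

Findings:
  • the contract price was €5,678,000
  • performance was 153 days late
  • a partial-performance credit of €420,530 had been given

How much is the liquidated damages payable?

First 65 days: 65 × €8,160 = €530,400
Remaining days: (153 − 65) × €12,660 = €1,114,080
Accrued per-day damages: €530,400 + €1,114,080 = €1,644,480
Less partial-performance credit: €1,644,480 − €420,530 = €1,223,950
Cap: 12% of €5,678,000 = €681,360
Cap at €681,360: €1,223,950 exceeds the cap → €681,360

€681,360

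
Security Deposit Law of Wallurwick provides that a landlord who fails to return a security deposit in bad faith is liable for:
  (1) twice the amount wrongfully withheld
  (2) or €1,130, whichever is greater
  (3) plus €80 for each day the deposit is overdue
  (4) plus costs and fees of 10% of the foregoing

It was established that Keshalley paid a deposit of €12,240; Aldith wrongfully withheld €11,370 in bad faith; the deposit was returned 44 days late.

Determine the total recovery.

Doubled: 2 × €11,370 = €22,740
Minimum €1,130: €22,740 meets the minimum, no increase.
Late-return penalty: 44 × €80 = €3,520
Damages plus late penalty: €22,740 + €3,520 = €26,260
Costs and fees: 10% of €26,260 = €2,626
Total recovery: €26,260 + €2,626 = €28,886

€28,886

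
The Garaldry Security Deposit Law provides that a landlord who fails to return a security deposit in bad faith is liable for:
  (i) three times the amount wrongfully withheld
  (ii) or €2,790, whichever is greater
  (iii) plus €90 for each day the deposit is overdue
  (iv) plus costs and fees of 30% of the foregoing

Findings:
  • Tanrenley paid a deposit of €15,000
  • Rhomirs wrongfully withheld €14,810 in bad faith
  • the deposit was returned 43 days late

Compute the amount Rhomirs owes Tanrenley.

€62,790

Trebled: 3 × €14,810 = €44,430
Minimum €2,790: €44,430 meets the minimum, no increase.
Late-return penalty: 43 × €90 = €3,870
Damages plus late penalty: €44,430 + €3,870 = €48,300
Costs and fees: 30% of €48,300 = €14,490
Total recovery: €48,300 + €14,490 = €62,790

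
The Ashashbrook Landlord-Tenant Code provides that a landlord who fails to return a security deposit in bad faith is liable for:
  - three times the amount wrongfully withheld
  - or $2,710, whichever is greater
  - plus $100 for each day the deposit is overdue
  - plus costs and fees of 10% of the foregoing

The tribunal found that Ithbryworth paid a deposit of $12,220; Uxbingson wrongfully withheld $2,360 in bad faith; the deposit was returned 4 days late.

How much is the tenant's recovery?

Recovery: $8,228

Trebled: 3 × $2,360 = $7,080
Minimum $2,710: $7,080 meets the minimum, no increase.
Late-return penalty: 4 × $100 = $400
Damages plus late penalty: $7,080 + $400 = $7,480
Costs and fees: 10% of $7,480 = $748
Total recovery: $7,480 + $748 = $8,228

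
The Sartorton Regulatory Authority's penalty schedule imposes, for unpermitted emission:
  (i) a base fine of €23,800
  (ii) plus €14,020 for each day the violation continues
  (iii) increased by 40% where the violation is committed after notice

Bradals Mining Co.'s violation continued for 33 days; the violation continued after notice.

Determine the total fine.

Per-day component: 33 × €14,020 = €462,660
Base plus per-day: €23,800 + €462,660 = €486,460
Enhancement: 40% of €486,460 = €194,584
Enhanced fine: €486,460 + €194,584 = €681,044

€681,044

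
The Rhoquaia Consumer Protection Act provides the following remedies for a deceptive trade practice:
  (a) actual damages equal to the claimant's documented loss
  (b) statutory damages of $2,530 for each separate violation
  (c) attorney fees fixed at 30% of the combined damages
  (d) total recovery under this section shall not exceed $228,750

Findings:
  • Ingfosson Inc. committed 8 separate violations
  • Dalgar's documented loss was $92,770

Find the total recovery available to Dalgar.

Statutory damages: 8 × $2,530 = $20,240
Combined damages: $92,770 + $20,240 = $113,010
Attorney fees: 30% of $113,010 = $33,903
Total before cap: $113,010 + $33,903 = $146,913
Cap at $228,750: $146,913 is within the cap, no reduction.

Total recovery: $146,913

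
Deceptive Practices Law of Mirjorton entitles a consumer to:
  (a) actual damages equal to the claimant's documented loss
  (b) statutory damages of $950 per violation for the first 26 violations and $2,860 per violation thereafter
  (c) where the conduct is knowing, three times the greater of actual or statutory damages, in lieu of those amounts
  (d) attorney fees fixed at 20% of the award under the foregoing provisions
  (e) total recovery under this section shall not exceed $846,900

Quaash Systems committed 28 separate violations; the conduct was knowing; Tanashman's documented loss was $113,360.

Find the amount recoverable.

$408,096

First 26 violations: 26 × $950 = $24,700
Remaining violations: (28 − 26) × $2,860 = $5,720
Statutory damages: $24,700 + $5,720 = $30,420
Greater of actual damages ($113,360) or statutory damages ($30,420): $113,360
Trebled: 3 × $113,360 = $340,080
Attorney fees: 20% of $340,080 = $68,016
Total before cap: $340,080 + $68,016 = $408,096
Cap at $846,900: $408,096 is within the cap, no reduction.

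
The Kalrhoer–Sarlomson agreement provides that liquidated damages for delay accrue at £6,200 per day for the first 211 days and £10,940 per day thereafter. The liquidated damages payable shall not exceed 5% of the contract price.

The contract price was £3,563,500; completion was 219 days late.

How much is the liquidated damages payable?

£178,175

First 211 days: 211 × £6,200 = £1,308,200
Remaining days: (219 − 211) × £10,940 = £87,520
Accrued per-day damages: £1,308,200 + £87,520 = £1,395,720
Cap: 5% of £3,563,500 = £178,175
Cap at £178,175: £1,395,720 exceeds the cap → £178,175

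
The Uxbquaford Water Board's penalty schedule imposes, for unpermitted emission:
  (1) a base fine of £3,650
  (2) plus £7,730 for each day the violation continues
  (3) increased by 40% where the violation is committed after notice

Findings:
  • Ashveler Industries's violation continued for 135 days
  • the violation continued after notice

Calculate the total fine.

Per-day component: 135 × £7,730 = £1,043,550
Base plus per-day: £3,650 + £1,043,550 = £1,047,200
Enhancement: 40% of £1,047,200 = £418,880
Enhanced fine: £1,047,200 + £418,880 = £1,466,080

£1,466,080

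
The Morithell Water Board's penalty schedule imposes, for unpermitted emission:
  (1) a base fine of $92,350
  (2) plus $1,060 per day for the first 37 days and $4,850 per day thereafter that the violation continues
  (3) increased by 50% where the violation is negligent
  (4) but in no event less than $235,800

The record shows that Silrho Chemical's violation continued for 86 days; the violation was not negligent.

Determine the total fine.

First 37 days: 37 × $1,060 = $39,220
Remaining days: (86 − 37) × $4,850 = $237,650
Per-day component: $39,220 + $237,650 = $276,870
Base plus per-day: $92,350 + $276,870 = $369,220
The violation was not negligent: no 50% increase.
Minimum $235,800: $369,220 meets the minimum, no increase.

Civil penalty: $369,220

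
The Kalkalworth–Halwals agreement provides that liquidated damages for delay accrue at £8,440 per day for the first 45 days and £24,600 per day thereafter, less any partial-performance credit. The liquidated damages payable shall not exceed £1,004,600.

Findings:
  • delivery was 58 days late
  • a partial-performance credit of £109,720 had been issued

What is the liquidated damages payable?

First 45 days: 45 × £8,440 = £379,800
Remaining days: (58 − 45) × £24,600 = £319,800
Accrued per-day damages: £379,800 + £319,800 = £699,600
Less partial-performance credit: £699,600 − £109,720 = £589,880
Cap at £1,004,600: £589,880 is within the cap, no reduction.

£589,880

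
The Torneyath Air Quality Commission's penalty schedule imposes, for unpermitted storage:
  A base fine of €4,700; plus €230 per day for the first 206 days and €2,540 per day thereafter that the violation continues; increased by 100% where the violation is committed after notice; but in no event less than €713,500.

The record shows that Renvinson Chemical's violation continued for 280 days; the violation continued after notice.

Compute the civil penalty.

Civil penalty: €713,500

First 206 days: 206 × €230 = €47,380
Remaining days: (280 − 206) × €2,540 = €187,960
Per-day component: €47,380 + €187,960 = €235,340
Base plus per-day: €4,700 + €235,340 = €240,040
Enhancement: 100% of €240,040 = €240,040
Enhanced fine: €240,040 + €240,040 = €480,080
Minimum €713,500: €480,080 is below the minimum → €713,500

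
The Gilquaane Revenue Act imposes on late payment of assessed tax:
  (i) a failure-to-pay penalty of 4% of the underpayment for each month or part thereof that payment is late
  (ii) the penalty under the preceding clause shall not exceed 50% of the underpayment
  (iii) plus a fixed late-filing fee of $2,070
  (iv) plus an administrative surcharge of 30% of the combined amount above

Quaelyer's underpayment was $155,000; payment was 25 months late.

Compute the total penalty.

Accrued rate: 4% × 25 = 100%, capped at 50% → 50%
Failure-to-pay penalty: 50% of $155,000 = $77,500
Penalty before surcharge: $77,500 + $2,070 = $79,570
Administrative surcharge: 30% of $79,570 = $23,871
Total penalty: $79,570 + $23,871 = $103,441

$103,441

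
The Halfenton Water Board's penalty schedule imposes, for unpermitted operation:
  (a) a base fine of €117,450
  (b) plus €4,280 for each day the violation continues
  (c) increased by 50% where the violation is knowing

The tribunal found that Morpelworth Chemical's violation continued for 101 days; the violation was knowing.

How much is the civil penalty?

€824,595

Per-day component: 101 × €4,280 = €432,280
Base plus per-day: €117,450 + €432,280 = €549,730
Enhancement: 50% of €549,730 = €274,865
Enhanced fine: €549,730 + €274,865 = €824,595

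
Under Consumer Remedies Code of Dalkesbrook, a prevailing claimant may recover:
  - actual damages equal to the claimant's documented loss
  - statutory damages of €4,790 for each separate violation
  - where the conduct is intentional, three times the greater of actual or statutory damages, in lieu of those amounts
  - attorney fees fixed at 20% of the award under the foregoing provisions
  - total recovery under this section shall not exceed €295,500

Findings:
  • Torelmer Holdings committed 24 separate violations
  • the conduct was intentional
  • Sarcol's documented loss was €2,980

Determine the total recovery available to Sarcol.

Statutory damages: 24 × €4,790 = €114,960
Greater of actual damages (€2,980) or statutory damages (€114,960): €114,960
Trebled: 3 × €114,960 = €344,880
Attorney fees: 20% of €344,880 = €68,976
Total before cap: €344,880 + €68,976 = €413,856
Cap at €295,500: €413,856 exceeds the cap → €295,500

€295,500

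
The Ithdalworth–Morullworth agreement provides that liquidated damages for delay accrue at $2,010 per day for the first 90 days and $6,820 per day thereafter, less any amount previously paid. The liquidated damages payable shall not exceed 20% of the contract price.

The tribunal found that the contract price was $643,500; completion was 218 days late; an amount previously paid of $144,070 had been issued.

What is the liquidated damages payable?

Liquidated damages: $128,700

First 90 days: 90 × $2,010 = $180,900
Remaining days: (218 − 90) × $6,820 = $872,960
Accrued per-day damages: $180,900 + $872,960 = $1,053,860
Less amount previously paid: $1,053,860 − $144,070 = $909,790
Cap: 20% of $643,500 = $128,700
Cap at $128,700: $909,790 exceeds the cap → $128,700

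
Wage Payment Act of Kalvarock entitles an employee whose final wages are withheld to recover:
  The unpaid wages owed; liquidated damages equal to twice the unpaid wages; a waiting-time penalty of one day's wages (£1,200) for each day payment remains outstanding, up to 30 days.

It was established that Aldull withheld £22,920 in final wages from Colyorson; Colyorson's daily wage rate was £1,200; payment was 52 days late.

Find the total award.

Doubled: 2 × £22,920 = £45,840
Penalty days: min(52, 30) = 30
Waiting-time penalty: 30 × £1,200 = £36,000
Total award: £22,920 + £45,840 + £36,000 = £104,760

£104,760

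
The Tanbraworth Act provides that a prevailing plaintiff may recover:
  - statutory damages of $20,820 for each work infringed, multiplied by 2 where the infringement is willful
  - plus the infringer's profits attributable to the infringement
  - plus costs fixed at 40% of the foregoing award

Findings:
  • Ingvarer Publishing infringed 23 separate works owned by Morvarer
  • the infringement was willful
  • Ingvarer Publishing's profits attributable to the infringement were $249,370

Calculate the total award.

Statutory damages: 23 × $20,820 = $478,860
Doubled: 2 × $478,860 = $957,720
Combined award: $957,720 + $249,370 = $1,207,090
Costs: 40% of $1,207,090 = $482,836
Award plus costs: $1,207,090 + $482,836 = $1,689,926

$1,689,926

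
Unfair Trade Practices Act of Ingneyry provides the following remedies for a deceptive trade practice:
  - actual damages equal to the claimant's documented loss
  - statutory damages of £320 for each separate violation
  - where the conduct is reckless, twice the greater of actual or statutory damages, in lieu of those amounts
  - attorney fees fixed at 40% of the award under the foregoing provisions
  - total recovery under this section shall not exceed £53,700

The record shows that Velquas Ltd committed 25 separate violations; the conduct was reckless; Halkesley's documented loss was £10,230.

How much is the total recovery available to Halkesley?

Statutory damages: 25 × £320 = £8,000
Greater of actual damages (£10,230) or statutory damages (£8,000): £10,230
Doubled: 2 × £10,230 = £20,460
Attorney fees: 40% of £20,460 = £8,184
Total before cap: £20,460 + £8,184 = £28,644
Cap at £53,700: £28,644 is within the cap, no reduction.

Total recovery: £28,644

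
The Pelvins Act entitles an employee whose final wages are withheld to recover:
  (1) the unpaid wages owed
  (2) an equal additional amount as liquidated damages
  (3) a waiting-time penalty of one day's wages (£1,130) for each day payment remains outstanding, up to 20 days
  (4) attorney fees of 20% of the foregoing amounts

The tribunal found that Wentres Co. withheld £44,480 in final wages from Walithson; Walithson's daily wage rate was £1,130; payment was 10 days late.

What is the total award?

Liquidated damages (equal amount): £44,480
Penalty days: min(10, 20) = 10
Waiting-time penalty: 10 × £1,130 = £11,300
Subtotal: £44,480 + £44,480 + £11,300 = £100,260
Attorney fees: 20% of £100,260 = £20,052
Total award: £100,260 + £20,052 = £120,312

£120,312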